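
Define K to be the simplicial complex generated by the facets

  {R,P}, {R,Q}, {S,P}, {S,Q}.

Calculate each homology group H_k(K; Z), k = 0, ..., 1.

H_0 ≅ Z,  H_1 ≅ Z.

Order the vertices as P < Q < R < S. Listing each simplex with vertices in this order, K has dimension 1 with simplices:

  0-simplices (4): P, Q, R, S
  1-simplices (4): PR, PS, QR, QS

Hence C_0 ≅ Z^4, C_1 ≅ Z^4.

The boundary map ∂_1: C_1 → C_0 sends each edge [p,q] (with p < q) to q − p.
This gives a 4×4 integer matrix of rank 3; reducing to Smith normal form yields diagonal entries (1,1,1).

Reading off H_k = ker ∂_k / im ∂_{k+1}:

  H_0: rank C_0 − rank ∂_1 = 4 − 3 = 1, and the invariant factors of ∂_1 are all 1, so H_0 ≅ Z.
  H_1: rank ker ∂_1 − rank ∂_2 = (4 − 3) − 0 = 1, and there is no ∂_2, so H_1 ≅ Z.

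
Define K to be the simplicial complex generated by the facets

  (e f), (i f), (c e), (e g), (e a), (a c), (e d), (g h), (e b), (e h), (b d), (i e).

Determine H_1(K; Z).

K has 9 vertices, 12 edges.
rank ∂_1 = 8, rank ∂_2 = 0 ⇒ b_1 = 12 − 8 − 0 = 4. So H_1 ≅ Z^4.

H_1 ≅ Z^4.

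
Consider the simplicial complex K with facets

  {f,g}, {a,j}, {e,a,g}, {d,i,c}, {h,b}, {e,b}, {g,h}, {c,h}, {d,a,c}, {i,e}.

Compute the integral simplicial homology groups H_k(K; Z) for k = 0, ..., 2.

H_0 ≅ Z,  H_1 ≅ Z^3,  H_2 = 0.

Take the total order a < b < c < d < e < f < g < h < i < j on the vertex set. Then K (dimension 2) consists of the simplices:

  0-simplices (10): a, b, c, d, e, f, g, h, i, j
  1-simplices (15): ac, ad, ae, ag, aj, be, bh, cd, ch, ci, di, eg, ei, fg, gh
  2-simplices (3): acd, aeg, cdi

giving chain groups C_0 ≅ Z^10, C_1 ≅ Z^15, C_2 ≅ Z^3.

The boundary map ∂_1: C_1 → C_0 sends each edge [p,q] (with p < q) to q − p.
The resulting 10×15 matrix has rank 9, and its Smith normal form has invariant factors (1,1,1,1,1,1,1,1,1).

Boundary ∂_2: C_2 → C_1 maps a triangle to the signed sum of its edges. For instance
  ∂acd = cd − ad + ac,
  ∂cdi = di − ci + cd.
As a 15×3 matrix over Z this has rank 3, with invariant factors (1,1,1).

From H_k ≅ ker(∂_k) / im(∂_{k+1}) we obtain:

  H_0: rank C_0 − rank ∂_1 = 10 − 9 = 1, and the invariant factors of ∂_1 are all 1, so H_0 ≅ Z.
  H_1: rank ker ∂_1 − rank ∂_2 = (15 − 9) − 3 = 3, and the invariant factors of ∂_2 are all 1, so H_1 ≅ Z^3.
  H_2: rank ker ∂_2 − rank ∂_3 = (3 − 3) − 0 = 0, and there is no ∂_3, so H_2 ≅ 0.

As a check, the Euler characteristic is 10 − 15 + 3 = -2, which agrees with 1 − 3 + 0 = -2.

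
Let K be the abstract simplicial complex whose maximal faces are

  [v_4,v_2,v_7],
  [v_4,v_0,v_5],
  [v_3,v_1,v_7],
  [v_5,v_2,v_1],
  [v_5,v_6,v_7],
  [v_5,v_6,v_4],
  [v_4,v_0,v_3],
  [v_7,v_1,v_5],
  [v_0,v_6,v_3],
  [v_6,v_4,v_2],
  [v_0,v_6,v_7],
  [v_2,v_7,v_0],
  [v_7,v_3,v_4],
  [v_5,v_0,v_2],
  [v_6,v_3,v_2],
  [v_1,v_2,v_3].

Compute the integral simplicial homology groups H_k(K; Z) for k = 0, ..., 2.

H_0 = Z,  H_1 = Z^2,  H_2 = Z.

K has 8 vertices, 24 edges, 16 triangles.
rank ∂_0 = 0, rank ∂_1 = 7 ⇒ b_0 = 8 − 0 − 7 = 1; all invariant factors of ∂_1 are 1 so no torsion. So H_0 ≅ Z.
rank ∂_1 = 7, rank ∂_2 = 15 ⇒ b_1 = 24 − 7 − 15 = 2; all invariant factors of ∂_2 are 1 so no torsion. So H_1 ≅ Z^2.
rank ∂_2 = 15, rank ∂_3 = 0 ⇒ b_2 = 16 − 15 − 0 = 1. So H_2 ≅ Z.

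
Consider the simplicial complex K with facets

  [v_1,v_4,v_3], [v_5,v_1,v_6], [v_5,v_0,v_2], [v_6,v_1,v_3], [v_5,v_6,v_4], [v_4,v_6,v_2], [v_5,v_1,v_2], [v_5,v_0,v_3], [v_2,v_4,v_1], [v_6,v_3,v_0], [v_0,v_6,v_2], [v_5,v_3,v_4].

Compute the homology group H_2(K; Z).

Order the vertices as v_0 < v_1 < v_2 < v_3 < v_4 < v_5 < v_6. Listing each simplex with vertices in this order, K has dimension 2 with simplices:

  0-simplices (7): [v_0], [v_1], [v_2], [v_3], [v_4], [v_5], [v_6]
  1-simplices (18): (18 of them)
  2-simplices (12): (12 of them)

giving chain groups C_0 ≅ Z^7, C_1 ≅ Z^18, C_2 ≅ Z^12.

The boundary map ∂_1: C_1 → C_0 is given by ∂[p,q] = [q] − [p].
The 7×18 boundary matrix has rank 6 and Smith normal form diag(1,1,1,1,1,1).

The boundary map ∂_2: C_2 → C_1 acts by ∂[p,q,r] = [q,r] − [p,r] + [p,q]. For instance
  ∂[v_1,v_2,v_4] = [v_2,v_4] − [v_1,v_4] + [v_1,v_2],
  ∂[v_0,v_2,v_5] = [v_2,v_5] − [v_0,v_5] + [v_0,v_2].
This gives a 18×12 integer matrix of rank 12; reducing to Smith normal form yields diagonal entries (1,1,1,1,1,1,1,1,1,1,1,2).

Now H_k = ker ∂_k / im ∂_{k+1}, so:

  H_2: rank ker ∂_2 − rank ∂_3 = (12 − 12) − 0 = 0, and there is no ∂_3, so H_2 = 0.

H_2 ≅ 0.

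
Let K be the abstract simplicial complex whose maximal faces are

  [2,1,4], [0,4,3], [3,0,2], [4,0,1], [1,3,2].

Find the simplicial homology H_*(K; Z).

Take the total order 0 < 1 < 2 < 3 < 4 on the vertex set. Then K (dimension 2) consists of the simplices:

  0-simplices (5): [0], [1], [2], [3], [4]
  1-simplices (10): [0,1], [0,2], [0,3], [0,4], [1,2], [1,3], [1,4], [2,3], [2,4], [3,4]
  2-simplices (5): [0,1,4], [0,2,3], [0,3,4], [1,2,3], [1,2,4]

so the chain groups are C_0 ≅ Z^5, C_1 ≅ Z^10, C_2 ≅ Z^5.

The boundary map ∂_1: C_1 → C_0 is given by ∂[p,q] = [q] − [p]. For instance
  ∂[0,1] = [1] − [0].
The 5×10 boundary matrix has rank 4 and Smith normal form diag(1,1,1,1).

∂_2: C_2 → C_1 maps a triangle to the signed sum of its edges. For instance
  ∂[0,1,4] = [1,4] − [0,4] + [0,1],
  ∂[0,3,4] = [3,4] − [0,4] + [0,3].
This gives a 10×5 integer matrix of rank 5; reducing to Smith normal form yields diagonal entries (1,1,1,1,1).

Reading off H_k = ker ∂_k / im ∂_{k+1}:

  H_0: rank C_0 − rank ∂_1 = 5 − 4 = 1, and the invariant factors of ∂_1 are all 1, so H_0 = Z.
  H_1: rank ker ∂_1 − rank ∂_2 = (10 − 4) − 5 = 1, and the invariant factors of ∂_2 are all 1, so H_1 = Z.
  H_2: rank ker ∂_2 − rank ∂_3 = (5 − 5) − 0 = 0, and there is no ∂_3, so H_2 = 0.

(K is a triangulation of the Möbius band.)

H_0 = Z,  H_1 = Z,  H_2 = 0.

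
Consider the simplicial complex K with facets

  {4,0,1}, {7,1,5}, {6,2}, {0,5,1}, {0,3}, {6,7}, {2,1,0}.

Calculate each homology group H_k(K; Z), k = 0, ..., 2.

Fix the vertex order 0 < 1 < 2 < 3 < 4 < 5 < 6 < 7 and write every simplex with vertices in increasing order. Then dim K = 2 and the simplices of K are:

  0-simplices (8): [0], [1], [2], [3], [4], [5], [6], [7]
  1-simplices (12): [0,1], [0,2], [0,3], [0,4], [0,5], [1,2], [1,4], [1,5], [1,7], [2,6], [5,7], [6,7]
  2-simplices (4): [0,1,2], [0,1,4], [0,1,5], [1,5,7]

Hence C_0 ≅ Z^8, C_1 ≅ Z^12, C_2 ≅ Z^4.

The boundary map ∂_1: C_1 → C_0 is given by ∂[p,q] = [q] − [p].
As a 8×12 matrix over Z this has rank 7, with invariant factors (1,1,1,1,1,1,1).

The boundary map ∂_2: C_2 → C_1 acts by ∂[p,q,r] = [q,r] − [p,r] + [p,q]. For instance
  ∂[0,1,2] = [1,2] − [0,2] + [0,1],
  ∂[0,1,5] = [1,5] − [0,5] + [0,1].
This gives a 12×4 integer matrix of rank 4; reducing to Smith normal form yields diagonal entries (1,1,1,1).

Now H_k = ker ∂_k / im ∂_{k+1}, so:

  H_0: rank C_0 − rank ∂_1 = 8 − 7 = 1, and the invariant factors of ∂_1 are all 1, so H_0 = Z.
  H_1: rank ker ∂_1 − rank ∂_2 = (12 − 7) − 4 = 1, and the invariant factors of ∂_2 are all 1, so H_1 = Z.
  H_2: rank ker ∂_2 − rank ∂_3 = (4 − 4) − 0 = 0, and there is no ∂_3, so H_2 = 0.

H_0 ≅ Z,  H_1 ≅ Z,  H_2 = 0.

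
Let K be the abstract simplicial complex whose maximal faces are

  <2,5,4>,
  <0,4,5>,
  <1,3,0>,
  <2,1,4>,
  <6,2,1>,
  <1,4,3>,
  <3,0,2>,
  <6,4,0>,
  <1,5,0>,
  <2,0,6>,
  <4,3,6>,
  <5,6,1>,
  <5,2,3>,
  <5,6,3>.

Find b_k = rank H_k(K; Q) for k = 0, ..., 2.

Take the total order 0 < 1 < 2 < 3 < 4 < 5 < 6 on the vertex set. Then K (dimension 2) consists of the simplices:

  0-simplices (7): [0], [1], [2], [3], [4], [5], [6]
  1-simplices (21): [0,1], [0,2], [0,3], [0,4], [0,5], [0,6], [1,2], [1,3], [1,4], [1,5], [1,6], [2,3], [2,4], [2,5], [2,6], [3,4], [3,5], [3,6], [4,5], [4,6], [5,6]
  2-simplices (14): [0,1,3], [0,1,5], [0,2,3], [0,2,6], [0,4,5], [0,4,6], [1,2,4], [1,2,6], [1,3,4], [1,5,6], [2,3,5], [2,4,5], [3,4,6], [3,5,6]

Hence C_0 ≅ Z^7, C_1 ≅ Z^21, C_2 ≅ Z^14.

∂_1: C_1 → C_0 sends each edge [p,q] (with p < q) to q − p.
The resulting 7×21 matrix has rank 6, and its Smith normal form has invariant factors (1,1,1,1,1,1).

Boundary ∂_2: C_2 → C_1 sends each 2-simplex [p,q,r] to [q,r] − [p,r] + [p,q]. For instance
  ∂[3,4,6] = [4,6] − [3,6] + [3,4],
  ∂[1,5,6] = [5,6] − [1,6] + [1,5].
The resulting 21×14 matrix has rank 13, and its Smith normal form has invariant factors (1,1,1,1,1,1,1,1,1,1,1,1,1).

From H_k ≅ ker(∂_k) / im(∂_{k+1}) we obtain:

  H_0: rank C_0 − rank ∂_1 = 7 − 6 = 1, and the invariant factors of ∂_1 are all 1, so H_0 ≅ Z.
  H_1: rank ker ∂_1 − rank ∂_2 = (21 − 6) − 13 = 2, and the invariant factors of ∂_2 are all 1, so H_1 ≅ Z^2.
  H_2: rank ker ∂_2 − rank ∂_3 = (14 − 13) − 0 = 1, and there is no ∂_3, so H_2 ≅ Z.

As a check, the Euler characteristic is 7 − 21 + 14 = 0, which agrees with 1 − 2 + 1 = 0.

Hence the Betti numbers are b_0 = 1, b_1 = 2, b_2 = 1.

b_0 = 1, b_1 = 2, b_2 = 1.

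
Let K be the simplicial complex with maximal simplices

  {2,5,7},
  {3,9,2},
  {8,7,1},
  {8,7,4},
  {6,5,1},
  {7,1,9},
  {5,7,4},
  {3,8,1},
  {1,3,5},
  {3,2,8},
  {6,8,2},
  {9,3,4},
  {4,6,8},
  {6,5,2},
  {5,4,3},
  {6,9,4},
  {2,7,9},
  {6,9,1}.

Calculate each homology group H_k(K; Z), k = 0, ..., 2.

H_0 ≅ Z,  H_1 ≅ Z^2,  H_2 ≅ Z.

K has 9 vertices, 27 edges, 18 triangles.
rank ∂_0 = 0, rank ∂_1 = 8 ⇒ b_0 = 9 − 0 − 8 = 1; all invariant factors of ∂_1 are 1 so no torsion. So H_0 = Z.
rank ∂_1 = 8, rank ∂_2 = 17 ⇒ b_1 = 27 − 8 − 17 = 2; all invariant factors of ∂_2 are 1 so no torsion. So H_1 = Z^2.
rank ∂_2 = 17, rank ∂_3 = 0 ⇒ b_2 = 18 − 17 − 0 = 1. So H_2 = Z.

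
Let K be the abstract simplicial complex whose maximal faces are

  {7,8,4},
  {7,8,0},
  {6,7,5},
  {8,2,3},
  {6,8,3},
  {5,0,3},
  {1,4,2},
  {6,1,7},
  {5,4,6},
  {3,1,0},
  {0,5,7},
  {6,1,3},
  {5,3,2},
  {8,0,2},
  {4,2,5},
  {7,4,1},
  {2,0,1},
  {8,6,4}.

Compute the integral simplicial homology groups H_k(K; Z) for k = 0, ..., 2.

Take the total order 0 < 1 < 2 < 3 < 4 < 5 < 6 < 7 < 8 on the vertex set. Then K (dimension 2) consists of the simplices:

  0-simplices (9): [0], [1], [2], [3], [4], [5], [6], [7], [8]
  1-simplices (27): (27 of them)
  2-simplices (18): [0,1,2], [0,1,3], [0,2,8], [0,3,5], [0,5,7], [0,7,8], [1,2,4], [1,3,6], [1,4,7], [1,6,7], [2,3,5], [2,3,8], [2,4,5], [3,6,8], [4,5,6], [4,6,8], [4,7,8], [5,6,7]

so the chain groups are C_0 ≅ Z^9, C_1 ≅ Z^27, C_2 ≅ Z^18.

Boundary ∂_1: C_1 → C_0 sends each edge [p,q] (with p < q) to q − p. For instance
  ∂[4,5] = [5] − [4].
The 9×27 boundary matrix has rank 8 and Smith normal form diag(1,1,1,1,1,1,1,1).

Boundary ∂_2: C_2 → C_1 sends each 2-simplex [p,q,r] to [q,r] − [p,r] + [p,q]. For instance
  ∂[1,6,7] = [6,7] − [1,7] + [1,6],
  ∂[3,6,8] = [6,8] − [3,8] + [3,6].
The resulting 27×18 matrix has rank 18, and its Smith normal form has invariant factors (1,1,1,1,1,1,1,1,1,1,1,1,1,1,1,1,1,2).

Computing H_k = (kernel of ∂_k) / (image of ∂_{k+1}):

  H_0: rank C_0 − rank ∂_1 = 9 − 8 = 1, and the invariant factors of ∂_1 are all 1, so H_0 ≅ Z.
  H_1: rank ker ∂_1 − rank ∂_2 = (27 − 8) − 18 = 1, and ∂_2 has invariant factor 2 > 1, so H_1 ≅ Z ⊕ Z/2.
  H_2: rank ker ∂_2 − rank ∂_3 = (18 − 18) − 0 = 0, and there is no ∂_3, so H_2 ≅ 0.

H_0 ≅ Z,  H_1 ≅ Z ⊕ Z/2,  H_2 = 0.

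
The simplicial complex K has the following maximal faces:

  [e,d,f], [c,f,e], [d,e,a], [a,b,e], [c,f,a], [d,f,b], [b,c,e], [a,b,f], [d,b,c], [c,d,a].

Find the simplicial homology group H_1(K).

H_1 = Z_2.

Order the vertices as a < b < c < d < e < f. Listing each simplex with vertices in this order, K has dimension 2 with simplices:

  0-simplices (6): a, b, c, d, e, f
  1-simplices (15): ab, ac, ad, ae, af, bc, bd, be, bf, cd, ce, cf, de, df, ef
  2-simplices (10): abe, abf, acd, acf, ade, bcd, bce, bdf, cef, def

giving chain groups C_0 ≅ Z^6, C_1 ≅ Z^15, C_2 ≅ Z^10.

∂_1: C_1 → C_0 is given by ∂[p,q] = [q] − [p]. For instance
  ∂ce = e − c.
The resulting 6×15 matrix has rank 5, and its Smith normal form has invariant factors (1,1,1,1,1).

The boundary map ∂_2: C_2 → C_1 sends each 2-simplex [p,q,r] to [q,r] − [p,r] + [p,q]. For instance
  ∂abe = be − ae + ab,
  ∂bdf = df − bf + bd.
As a 15×10 matrix over Z this has rank 10, with invariant factors (1,1,1,1,1,1,1,1,1,2).

Reading off H_k = ker ∂_k / im ∂_{k+1}:

  H_1: rank ker ∂_1 − rank ∂_2 = (15 − 5) − 10 = 0, and ∂_2 has invariant factor 2 > 1, so H_1 = Z_2.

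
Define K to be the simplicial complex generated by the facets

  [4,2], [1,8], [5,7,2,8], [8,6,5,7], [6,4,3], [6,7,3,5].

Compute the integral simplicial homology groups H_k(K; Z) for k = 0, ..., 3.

H_0 = Z,  H_1 = Z,  H_2 = 0,  H_3 = 0.

Take the total order 1 < 2 < 3 < 4 < 5 < 6 < 7 < 8 on the vertex set. Then K (dimension 3) consists of the simplices:

  0-simplices (8): [1], [2], [3], [4], [5], [6], [7], [8]
  1-simplices (16): [1,8], [2,4], [2,5], [2,7], [2,8], [3,4], [3,5], [3,6], [3,7], [4,6], [5,6], [5,7], [5,8], [6,7], [6,8], [7,8]
  2-simplices (11): [2,5,7], [2,5,8], [2,7,8], [3,4,6], [3,5,6], [3,5,7], [3,6,7], [5,6,7], [5,6,8], [5,7,8], [6,7,8]
  3-simplices (3): [2,5,7,8], [3,5,6,7], [5,6,7,8]

Hence C_0 ≅ Z^8, C_1 ≅ Z^16, C_2 ≅ Z^11, C_3 ≅ Z^3.

∂_1: C_1 → C_0 sends each edge [p,q] (with p < q) to q − p.
This gives a 8×16 integer matrix of rank 7; reducing to Smith normal form yields diagonal entries (1,1,1,1,1,1,1).

Boundary ∂_2: C_2 → C_1 maps a triangle to the signed sum of its edges. For instance
  ∂[5,6,8] = [6,8] − [5,8] + [5,6],
  ∂[6,7,8] = [7,8] − [6,8] + [6,7].
The 16×11 boundary matrix has rank 8 and Smith normal form diag(1,1,1,1,1,1,1,1).

∂_3: C_3 → C_2 sends each 3-simplex σ to the alternating sum Σ_i (−1)^i (σ with its i-th vertex removed). For instance
  ∂[2,5,7,8] = [5,7,8] − [2,7,8] + [2,5,8] − [2,5,7],
  ∂[5,6,7,8] = [6,7,8] − [5,7,8] + [5,6,8] − [5,6,7].
The resulting 11×3 matrix has rank 3, and its Smith normal form has invariant factors (1,1,1).

Reading off H_k = ker ∂_k / im ∂_{k+1}:

  H_0: rank C_0 − rank ∂_1 = 8 − 7 = 1, and the invariant factors of ∂_1 are all 1, so H_0 ≅ Z.
  H_1: rank ker ∂_1 − rank ∂_2 = (16 − 7) − 8 = 1, and the invariant factors of ∂_2 are all 1, so H_1 ≅ Z.
  H_2: rank ker ∂_2 − rank ∂_3 = (11 − 8) − 3 = 0, and the invariant factors of ∂_3 are all 1, so H_2 ≅ 0.
  H_3: rank ker ∂_3 − rank ∂_4 = (3 − 3) − 0 = 0, and there is no ∂_4, so H_3 ≅ 0.

As a check, the Euler characteristic is 8 − 16 + 11 − 3 = 0, which agrees with 1 − 1 + 0 − 0 = 0.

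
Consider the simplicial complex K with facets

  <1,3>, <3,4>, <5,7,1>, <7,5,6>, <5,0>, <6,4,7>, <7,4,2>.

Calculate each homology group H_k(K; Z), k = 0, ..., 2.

H_0 ≅ Z,  H_1 ≅ Z,  H_2 = 0.

Fix the vertex order 0 < 1 < 2 < 3 < 4 < 5 < 6 < 7 and write every simplex with vertices in increasing order. Then dim K = 2 and the simplices of K are:

  0-simplices (8): [0], [1], [2], [3], [4], [5], [6], [7]
  1-simplices (12): [0,5], [1,3], [1,5], [1,7], [2,4], [2,7], [3,4], [4,6], [4,7], [5,6], [5,7], [6,7]
  2-simplices (4): [1,5,7], [2,4,7], [4,6,7], [5,6,7]

so the chain groups are C_0 ≅ Z^8, C_1 ≅ Z^12, C_2 ≅ Z^4.

∂_1: C_1 → C_0 maps an edge to its endpoints' difference, ∂[p,q] = q − p. For instance
  ∂[5,7] = [7] − [5].
This gives a 8×12 integer matrix of rank 7; reducing to Smith normal form yields diagonal entries (1,1,1,1,1,1,1).

∂_2: C_2 → C_1 sends each 2-simplex [p,q,r] to [q,r] − [p,r] + [p,q]. For instance
  ∂[1,5,7] = [5,7] − [1,7] + [1,5],
  ∂[2,4,7] = [4,7] − [2,7] + [2,4].
This gives a 12×4 integer matrix of rank 4; reducing to Smith normal form yields diagonal entries (1,1,1,1).

Now H_k = ker ∂_k / im ∂_{k+1}, so:

  H_0: rank C_0 − rank ∂_1 = 8 − 7 = 1, and the invariant factors of ∂_1 are all 1, so H_0 = Z.
  H_1: rank ker ∂_1 − rank ∂_2 = (12 − 7) − 4 = 1, and the invariant factors of ∂_2 are all 1, so H_1 = Z.
  H_2: rank ker ∂_2 − rank ∂_3 = (4 − 4) − 0 = 0, and there is no ∂_3, so H_2 = 0.

As a check, the Euler characteristic is 8 − 12 + 4 = 0, which agrees with 1 − 1 + 0 = 0.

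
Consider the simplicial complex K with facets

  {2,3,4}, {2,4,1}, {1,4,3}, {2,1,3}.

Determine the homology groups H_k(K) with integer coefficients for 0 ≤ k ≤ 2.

H_0 = Z,  H_1 = 0,  H_2 = Z.

We work with the vertex ordering 1 < 2 < 3 < 4. The simplices of K, each written with vertices in increasing order, are:

  0-simplices (4): [1], [2], [3], [4]
  1-simplices (6): [1,2], [1,3], [1,4], [2,3], [2,4], [3,4]
  2-simplices (4): [1,2,3], [1,2,4], [1,3,4], [2,3,4]

Hence C_0 ≅ Z^4, C_1 ≅ Z^6, C_2 ≅ Z^4.

The boundary map ∂_1: C_1 → C_0 is given by ∂[p,q] = [q] − [p]. For instance
  ∂[2,3] = [3] − [2].
The resulting 4×6 matrix has rank 3, and its Smith normal form has invariant factors (1,1,1).

∂_2: C_2 → C_1 acts by ∂[p,q,r] = [q,r] − [p,r] + [p,q]. For instance
  ∂[2,3,4] = [3,4] − [2,4] + [2,3],
  ∂[1,3,4] = [3,4] − [1,4] + [1,3].
As a 6×4 matrix over Z this has rank 3, with invariant factors (1,1,1).

Reading off H_k = ker ∂_k / im ∂_{k+1}:

  H_0: rank C_0 − rank ∂_1 = 4 − 3 = 1, and the invariant factors of ∂_1 are all 1, so H_0 = Z.
  H_1: rank ker ∂_1 − rank ∂_2 = (6 − 3) − 3 = 0, and the invariant factors of ∂_2 are all 1, so H_1 = 0.
  H_2: rank ker ∂_2 − rank ∂_3 = (4 − 3) − 0 = 1, and there is no ∂_3, so H_2 = Z.

As a check, the Euler characteristic is 4 − 6 + 4 = 2, which agrees with 1 − 0 + 1 = 2.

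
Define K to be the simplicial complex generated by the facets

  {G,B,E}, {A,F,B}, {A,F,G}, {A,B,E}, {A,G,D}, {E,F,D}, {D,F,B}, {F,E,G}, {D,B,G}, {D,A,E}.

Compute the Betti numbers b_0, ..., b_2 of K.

b_0 = 1, b_1 = 0, b_2 = 0.

Take the total order A < B < D < E < F < G on the vertex set. Then K (dimension 2) consists of the simplices:

  0-simplices (6): A, B, D, E, F, G
  1-simplices (15): AB, AD, AE, AF, AG, BD, BE, BF, BG, DE, DF, DG, EF, EG, FG
  2-simplices (10): ABE, ABF, ADE, ADG, AFG, BDF, BDG, BEG, DEF, EFG

giving chain groups C_0 ≅ Z^6, C_1 ≅ Z^15, C_2 ≅ Z^10.

The boundary map ∂_1: C_1 → C_0 sends each edge [p,q] (with p < q) to q − p.
The resulting 6×15 matrix has rank 5, and its Smith normal form has invariant factors (1,1,1,1,1).

Boundary ∂_2: C_2 → C_1 sends each 2-simplex [p,q,r] to [q,r] − [p,r] + [p,q]. For instance
  ∂ABE = BE − AE + AB,
  ∂BEG = EG − BG + BE.
The 15×10 boundary matrix has rank 10 and Smith normal form diag(1,1,1,1,1,1,1,1,1,2).

Reading off H_k = ker ∂_k / im ∂_{k+1}:

  H_0: rank C_0 − rank ∂_1 = 6 − 5 = 1, and the invariant factors of ∂_1 are all 1, so H_0 = Z.
  H_1: rank ker ∂_1 − rank ∂_2 = (15 − 5) − 10 = 0, and ∂_2 has invariant factor 2 > 1, so H_1 = Z/2.
  H_2: rank ker ∂_2 − rank ∂_3 = (10 − 10) − 0 = 0, and there is no ∂_3, so H_2 = 0.

(K is a triangulation of the real projective plane RP^2.)

Hence the Betti numbers are b_0 = 1, b_1 = 0, b_2 = 0.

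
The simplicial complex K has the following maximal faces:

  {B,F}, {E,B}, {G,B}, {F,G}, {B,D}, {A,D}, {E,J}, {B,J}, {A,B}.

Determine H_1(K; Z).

K has 7 vertices, 9 edges.
rank ∂_1 = 6, rank ∂_2 = 0 ⇒ b_1 = 9 − 6 − 0 = 3. So H_1 = Z^3.

H_1 = Z^3.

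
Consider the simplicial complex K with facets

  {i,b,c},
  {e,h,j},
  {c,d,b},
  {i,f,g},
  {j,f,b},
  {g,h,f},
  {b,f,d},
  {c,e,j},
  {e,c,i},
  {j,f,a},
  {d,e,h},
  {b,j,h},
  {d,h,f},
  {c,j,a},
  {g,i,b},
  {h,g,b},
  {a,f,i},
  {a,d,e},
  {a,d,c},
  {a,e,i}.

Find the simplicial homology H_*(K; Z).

Fix the vertex order a < b < c < d < e < f < g < h < i < j and write every simplex with vertices in increasing order. Then dim K = 2 and the simplices of K are:

  0-simplices (10): a, b, c, d, e, f, g, h, i, j
  1-simplices (30): ac, ad, ae, af, ai, aj, bc, bd, bf, bg, bh, bi, bj, cd, ce, ci, cj, de, df, dh, eh, ei, ej, fg, fh, fi, fj, gh, gi, hj
  2-simplices (20): acd, acj, ade, aei, afi, afj, bcd, bci, bdf, bfj, bgh, bgi, bhj, cei, cej, deh, dfh, ehj, fgh, fgi

so the chain groups are C_0 ≅ Z^10, C_1 ≅ Z^30, C_2 ≅ Z^20.

∂_1: C_1 → C_0 is given by ∂[p,q] = [q] − [p].
This gives a 10×30 integer matrix of rank 9; reducing to Smith normal form yields diagonal entries (1,1,1,1,1,1,1,1,1).

Boundary ∂_2: C_2 → C_1 sends each 2-simplex [p,q,r] to [q,r] − [p,r] + [p,q]. For instance
  ∂bgh = gh − bh + bg,
  ∂dfh = fh − dh + df.
This gives a 30×20 integer matrix of rank 20; reducing to Smith normal form yields diagonal entries (1,1,1,1,1,1,1,1,1,1,1,1,1,1,1,1,1,1,1,2).

From H_k ≅ ker(∂_k) / im(∂_{k+1}) we obtain:

  H_0: rank C_0 − rank ∂_1 = 10 − 9 = 1, and the invariant factors of ∂_1 are all 1, so H_0 ≅ Z.
  H_1: rank ker ∂_1 − rank ∂_2 = (30 − 9) − 20 = 1, and ∂_2 has invariant factor 2 > 1, so H_1 ≅ Z ⊕ Z/2.
  H_2: rank ker ∂_2 − rank ∂_3 = (20 − 20) − 0 = 0, and there is no ∂_3, so H_2 ≅ 0.

As a check, the Euler characteristic is 10 − 30 + 20 = 0, which agrees with 1 − 1 + 0 = 0.

H_0 ≅ Z,  H_1 ≅ Z ⊕ Z/2,  H_2 = 0.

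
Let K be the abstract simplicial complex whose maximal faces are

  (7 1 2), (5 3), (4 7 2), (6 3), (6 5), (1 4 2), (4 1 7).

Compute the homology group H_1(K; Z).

We work with the vertex ordering 1 < 2 < 3 < 4 < 5 < 6 < 7. The simplices of K, each written with vertices in increasing order, are:

  0-simplices (7): [1], [2], [3], [4], [5], [6], [7]
  1-simplices (9): [1,2], [1,4], [1,7], [2,4], [2,7], [3,5], [3,6], [4,7], [5,6]
  2-simplices (4): [1,2,4], [1,2,7], [1,4,7], [2,4,7]

Hence C_0 ≅ Z^7, C_1 ≅ Z^9, C_2 ≅ Z^4.

∂_1: C_1 → C_0 sends each edge [p,q] (with p < q) to q − p. For instance
  ∂[5,6] = [6] − [5].
This gives a 7×9 integer matrix of rank 5; reducing to Smith normal form yields diagonal entries (1,1,1,1,1).

Boundary ∂_2: C_2 → C_1 maps a triangle to the signed sum of its edges. For instance
  ∂[1,2,7] = [2,7] − [1,7] + [1,2],
  ∂[1,4,7] = [4,7] − [1,7] + [1,4].
The resulting 9×4 matrix has rank 3, and its Smith normal form has invariant factors (1,1,1).

Reading off H_k = ker ∂_k / im ∂_{k+1}:

  H_1: rank ker ∂_1 − rank ∂_2 = (9 − 5) − 3 = 1, and the invariant factors of ∂_2 are all 1, so H_1 = Z.

(K is a triangulation of the disjoint union of the 2-sphere S^2 and the circle S^1.)

H_1 ≅ Z.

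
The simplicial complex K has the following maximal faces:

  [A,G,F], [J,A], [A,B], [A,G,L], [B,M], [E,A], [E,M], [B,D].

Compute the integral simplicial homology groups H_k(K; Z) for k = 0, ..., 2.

H_0 ≅ Z,  H_1 ≅ Z,  H_2 = 0.

K has 9 vertices, 11 edges, 2 triangles.
rank ∂_0 = 0, rank ∂_1 = 8 ⇒ b_0 = 9 − 0 − 8 = 1; all invariant factors of ∂_1 are 1 so no torsion. So H_0 ≅ Z.
rank ∂_1 = 8, rank ∂_2 = 2 ⇒ b_1 = 11 − 8 − 2 = 1; all invariant factors of ∂_2 are 1 so no torsion. So H_1 ≅ Z.
rank ∂_2 = 2, rank ∂_3 = 0 ⇒ b_2 = 2 − 2 − 0 = 0. So H_2 ≅ 0.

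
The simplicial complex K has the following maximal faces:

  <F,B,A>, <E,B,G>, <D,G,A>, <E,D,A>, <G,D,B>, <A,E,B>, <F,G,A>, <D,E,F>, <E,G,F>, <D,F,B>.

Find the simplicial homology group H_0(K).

We work with the vertex ordering A < B < D < E < F < G. The simplices of K, each written with vertices in increasing order, are:

  0-simplices (6): A, B, D, E, F, G
  1-simplices (15): AB, AD, AE, AF, AG, BD, BE, BF, BG, DE, DF, DG, EF, EG, FG
  2-simplices (10): ABE, ABF, ADE, ADG, AFG, BDF, BDG, BEG, DEF, EFG

Hence C_0 ≅ Z^6, C_1 ≅ Z^15, C_2 ≅ Z^10.

Boundary ∂_1: C_1 → C_0 is given by ∂[p,q] = [q] − [p].
The 6×15 boundary matrix has rank 5 and Smith normal form diag(1,1,1,1,1).

The boundary map ∂_2: C_2 → C_1 maps a triangle to the signed sum of its edges. For instance
  ∂ABE = BE − AE + AB,
  ∂EFG = FG − EG + EF.
The resulting 15×10 matrix has rank 10, and its Smith normal form has invariant factors (1,1,1,1,1,1,1,1,1,2).

From H_k ≅ ker(∂_k) / im(∂_{k+1}) we obtain:

  H_0: rank C_0 − rank ∂_1 = 6 − 5 = 1, and the invariant factors of ∂_1 are all 1, so H_0 = Z.

(K is a triangulation of the real projective plane RP^2.)

H_0 ≅ Z.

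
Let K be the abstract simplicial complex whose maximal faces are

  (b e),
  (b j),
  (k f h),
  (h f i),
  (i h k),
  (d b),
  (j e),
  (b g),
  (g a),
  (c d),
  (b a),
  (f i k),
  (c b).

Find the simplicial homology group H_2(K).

H_2 = Z.

Take the total order a < b < c < d < e < f < g < h < i < j < k on the vertex set. Then K (dimension 2) consists of the simplices:

  0-simplices (11): a, b, c, d, e, f, g, h, i, j, k
  1-simplices (15): ab, ag, bc, bd, be, bg, bj, cd, ej, fh, fi, fk, hi, hk, ik
  2-simplices (4): fhi, fhk, fik, hik

Hence C_0 ≅ Z^11, C_1 ≅ Z^15, C_2 ≅ Z^4.

Boundary ∂_1: C_1 → C_0 sends each edge [p,q] (with p < q) to q − p. For instance
  ∂ej = j − e.
The resulting 11×15 matrix has rank 9, and its Smith normal form has invariant factors (1,1,1,1,1,1,1,1,1).

The boundary map ∂_2: C_2 → C_1 sends each 2-simplex [p,q,r] to [q,r] − [p,r] + [p,q]. For instance
  ∂fik = ik − fk + fi,
  ∂fhi = hi − fi + fh.
This gives a 15×4 integer matrix of rank 3; reducing to Smith normal form yields diagonal entries (1,1,1).

Reading off H_k = ker ∂_k / im ∂_{k+1}:

  H_2: rank ker ∂_2 − rank ∂_3 = (4 − 3) − 0 = 1, and there is no ∂_3, so H_2 ≅ Z.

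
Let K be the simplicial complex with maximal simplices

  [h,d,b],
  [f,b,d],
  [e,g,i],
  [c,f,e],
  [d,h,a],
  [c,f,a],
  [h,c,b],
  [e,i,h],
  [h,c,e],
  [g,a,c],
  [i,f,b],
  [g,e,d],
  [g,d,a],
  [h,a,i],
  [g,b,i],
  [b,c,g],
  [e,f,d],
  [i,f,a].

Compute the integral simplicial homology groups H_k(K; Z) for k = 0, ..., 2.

H_0 = Z,  H_1 = Z^2,  H_2 = Z.

Fix the vertex order a < b < c < d < e < f < g < h < i and write every simplex with vertices in increasing order. Then dim K = 2 and the simplices of K are:

  0-simplices (9): a, b, c, d, e, f, g, h, i
  1-simplices (27): ac, ad, af, ag, ah, ai, bc, bd, bf, bg, bh, bi, ce, cf, cg, ch, de, df, dg, dh, ef, eg, eh, ei, fi, gi, hi
  2-simplices (18): acf, acg, adg, adh, afi, ahi, bcg, bch, bdf, bdh, bfi, bgi, cef, ceh, def, deg, egi, ehi

Hence C_0 ≅ Z^9, C_1 ≅ Z^27, C_2 ≅ Z^18.

Boundary ∂_1: C_1 → C_0 is given by ∂[p,q] = [q] − [p]. For instance
  ∂cf = f − c.
The resulting 9×27 matrix has rank 8, and its Smith normal form has invariant factors (1,1,1,1,1,1,1,1).

∂_2: C_2 → C_1 sends each 2-simplex [p,q,r] to [q,r] − [p,r] + [p,q]. For instance
  ∂ceh = eh − ch + ce,
  ∂afi = fi − ai + af.
This gives a 27×18 integer matrix of rank 17; reducing to Smith normal form yields diagonal entries (1,1,1,1,1,1,1,1,1,1,1,1,1,1,1,1,1).

Now H_k = ker ∂_k / im ∂_{k+1}, so:

  H_0: rank C_0 − rank ∂_1 = 9 − 8 = 1, and the invariant factors of ∂_1 are all 1, so H_0 = Z.
  H_1: rank ker ∂_1 − rank ∂_2 = (27 − 8) − 17 = 2, and the invariant factors of ∂_2 are all 1, so H_1 = Z^2.
  H_2: rank ker ∂_2 − rank ∂_3 = (18 − 17) − 0 = 1, and there is no ∂_3, so H_2 = Z.

(K is a triangulation of the torus T^2.)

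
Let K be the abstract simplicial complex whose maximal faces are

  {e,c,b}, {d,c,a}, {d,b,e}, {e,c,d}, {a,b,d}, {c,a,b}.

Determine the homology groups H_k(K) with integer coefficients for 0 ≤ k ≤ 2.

H_0 ≅ Z,  H_1 = 0,  H_2 ≅ Z.

K has 5 vertices, 9 edges, 6 triangles.
rank ∂_0 = 0, rank ∂_1 = 4 ⇒ b_0 = 5 − 0 − 4 = 1; all invariant factors of ∂_1 are 1 so no torsion. So H_0 ≅ Z.
rank ∂_1 = 4, rank ∂_2 = 5 ⇒ b_1 = 9 − 4 − 5 = 0; all invariant factors of ∂_2 are 1 so no torsion. So H_1 ≅ 0.
rank ∂_2 = 5, rank ∂_3 = 0 ⇒ b_2 = 6 − 5 − 0 = 1. So H_2 ≅ Z.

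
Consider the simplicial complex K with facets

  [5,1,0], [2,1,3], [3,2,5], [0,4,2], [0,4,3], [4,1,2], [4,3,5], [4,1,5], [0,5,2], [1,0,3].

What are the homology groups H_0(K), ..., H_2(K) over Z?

H_0 ≅ Z,  H_1 ≅ Z_2,  H_2 = 0.

We work with the vertex ordering 0 < 1 < 2 < 3 < 4 < 5. The simplices of K, each written with vertices in increasing order, are:

  0-simplices (6): [0], [1], [2], [3], [4], [5]
  1-simplices (15): [0,1], [0,2], [0,3], [0,4], [0,5], [1,2], [1,3], [1,4], [1,5], [2,3], [2,4], [2,5], [3,4], [3,5], [4,5]
  2-simplices (10): [0,1,3], [0,1,5], [0,2,4], [0,2,5], [0,3,4], [1,2,3], [1,2,4], [1,4,5], [2,3,5], [3,4,5]

Hence C_0 ≅ Z^6, C_1 ≅ Z^15, C_2 ≅ Z^10.

∂_1: C_1 → C_0 maps an edge to its endpoints' difference, ∂[p,q] = q − p.
The 6×15 boundary matrix has rank 5 and Smith normal form diag(1,1,1,1,1).

∂_2: C_2 → C_1 maps a triangle to the signed sum of its edges. For instance
  ∂[2,3,5] = [3,5] − [2,5] + [2,3],
  ∂[3,4,5] = [4,5] − [3,5] + [3,4].
As a 15×10 matrix over Z this has rank 10, with invariant factors (1,1,1,1,1,1,1,1,1,2).

From H_k ≅ ker(∂_k) / im(∂_{k+1}) we obtain:

  H_0: rank C_0 − rank ∂_1 = 6 − 5 = 1, and the invariant factors of ∂_1 are all 1, so H_0 = Z.
  H_1: rank ker ∂_1 − rank ∂_2 = (15 − 5) − 10 = 0, and ∂_2 has invariant factor 2 > 1, so H_1 = Z_2.
  H_2: rank ker ∂_2 − rank ∂_3 = (10 − 10) − 0 = 0, and there is no ∂_3, so H_2 = 0.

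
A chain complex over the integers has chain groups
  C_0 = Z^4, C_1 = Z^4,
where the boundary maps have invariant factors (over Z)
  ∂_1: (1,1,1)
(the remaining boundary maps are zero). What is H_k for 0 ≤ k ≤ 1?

H_0: b_0 = 4 − 0 − 3 = 1; torsion from ∂_1 factors > 1: none. So H_0 = Z.
H_1: b_1 = 4 − 3 − 0 = 1; torsion from ∂_2 factors > 1: none. So H_1 = Z.

H_0 = Z,  H_1 = Z.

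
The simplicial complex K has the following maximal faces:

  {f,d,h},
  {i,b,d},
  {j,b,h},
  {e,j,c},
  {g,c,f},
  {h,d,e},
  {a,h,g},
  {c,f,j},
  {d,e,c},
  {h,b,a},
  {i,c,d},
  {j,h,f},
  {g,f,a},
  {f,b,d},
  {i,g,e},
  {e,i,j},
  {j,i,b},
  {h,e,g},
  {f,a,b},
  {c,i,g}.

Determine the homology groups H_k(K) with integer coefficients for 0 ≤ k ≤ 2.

H_0 = Z,  H_1 = Z ⊕ Z_2,  H_2 = 0.

Order the vertices as a < b < c < d < e < f < g < h < i < j. Listing each simplex with vertices in this order, K has dimension 2 with simplices:

  0-simplices (10): a, b, c, d, e, f, g, h, i, j
  1-simplices (30): ab, af, ag, ah, bd, bf, bh, bi, bj, cd, ce, cf, cg, ci, cj, de, df, dh, di, eg, eh, ei, ej, fg, fh, fj, gh, gi, hj, ij
  2-simplices (20): abf, abh, afg, agh, bdf, bdi, bhj, bij, cde, cdi, cej, cfg, cfj, cgi, deh, dfh, egh, egi, eij, fhj

giving chain groups C_0 ≅ Z^10, C_1 ≅ Z^30, C_2 ≅ Z^20.

The boundary map ∂_1: C_1 → C_0 maps an edge to its endpoints' difference, ∂[p,q] = q − p. For instance
  ∂ab = b − a.
The 10×30 boundary matrix has rank 9 and Smith normal form diag(1,1,1,1,1,1,1,1,1).

Boundary ∂_2: C_2 → C_1 acts by ∂[p,q,r] = [q,r] − [p,r] + [p,q]. For instance
  ∂abh = bh − ah + ab,
  ∂cfg = fg − cg + cf.
The 30×20 boundary matrix has rank 20 and Smith normal form diag(1,1,1,1,1,1,1,1,1,1,1,1,1,1,1,1,1,1,1,2).

Reading off H_k = ker ∂_k / im ∂_{k+1}:

  H_0: rank C_0 − rank ∂_1 = 10 − 9 = 1, and the invariant factors of ∂_1 are all 1, so H_0 ≅ Z.
  H_1: rank ker ∂_1 − rank ∂_2 = (30 − 9) − 20 = 1, and ∂_2 has invariant factor 2 > 1, so H_1 ≅ Z ⊕ Z_2.
  H_2: rank ker ∂_2 − rank ∂_3 = (20 − 20) − 0 = 0, and there is no ∂_3, so H_2 ≅ 0.

As a check, the Euler characteristic is 10 − 30 + 20 = 0, which agrees with 1 − 1 + 0 = 0.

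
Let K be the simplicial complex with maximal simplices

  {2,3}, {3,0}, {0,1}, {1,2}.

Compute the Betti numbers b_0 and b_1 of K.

b_0 = 1, b_1 = 1.

K has 4 vertices, 4 edges.
rank ∂_0 = 0, rank ∂_1 = 3 ⇒ b_0 = 4 − 0 − 3 = 1; all invariant factors of ∂_1 are 1 so no torsion. So H_0 ≅ Z.
rank ∂_1 = 3, rank ∂_2 = 0 ⇒ b_1 = 4 − 3 − 0 = 1. So H_1 ≅ Z.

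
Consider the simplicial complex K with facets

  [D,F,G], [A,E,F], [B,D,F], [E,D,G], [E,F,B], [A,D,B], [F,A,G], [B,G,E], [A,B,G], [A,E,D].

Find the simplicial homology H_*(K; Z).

H_0 ≅ Z,  H_1 ≅ Z/2,  H_2 = 0.

Take the total order A < B < D < E < F < G on the vertex set. Then K (dimension 2) consists of the simplices:

  0-simplices (6): A, B, D, E, F, G
  1-simplices (15): AB, AD, AE, AF, AG, BD, BE, BF, BG, DE, DF, DG, EF, EG, FG
  2-simplices (10): ABD, ABG, ADE, AEF, AFG, BDF, BEF, BEG, DEG, DFG

giving chain groups C_0 ≅ Z^6, C_1 ≅ Z^15, C_2 ≅ Z^10.

Boundary ∂_1: C_1 → C_0 is given by ∂[p,q] = [q] − [p]. For instance
  ∂DE = E − D.
As a 6×15 matrix over Z this has rank 5, with invariant factors (1,1,1,1,1).

∂_2: C_2 → C_1 sends each 2-simplex [p,q,r] to [q,r] − [p,r] + [p,q]. For instance
  ∂ABG = BG − AG + AB,
  ∂BDF = DF − BF + BD.
The 15×10 boundary matrix has rank 10 and Smith normal form diag(1,1,1,1,1,1,1,1,1,2).

Reading off H_k = ker ∂_k / im ∂_{k+1}:

  H_0: rank C_0 − rank ∂_1 = 6 − 5 = 1, and the invariant factors of ∂_1 are all 1, so H_0 ≅ Z.
  H_1: rank ker ∂_1 − rank ∂_2 = (15 − 5) − 10 = 0, and ∂_2 has invariant factor 2 > 1, so H_1 ≅ Z/2.
  H_2: rank ker ∂_2 − rank ∂_3 = (10 − 10) − 0 = 0, and there is no ∂_3, so H_2 ≅ 0.

As a check, the Euler characteristic is 6 − 15 + 10 = 1, which agrees with 1 − 0 + 0 = 1.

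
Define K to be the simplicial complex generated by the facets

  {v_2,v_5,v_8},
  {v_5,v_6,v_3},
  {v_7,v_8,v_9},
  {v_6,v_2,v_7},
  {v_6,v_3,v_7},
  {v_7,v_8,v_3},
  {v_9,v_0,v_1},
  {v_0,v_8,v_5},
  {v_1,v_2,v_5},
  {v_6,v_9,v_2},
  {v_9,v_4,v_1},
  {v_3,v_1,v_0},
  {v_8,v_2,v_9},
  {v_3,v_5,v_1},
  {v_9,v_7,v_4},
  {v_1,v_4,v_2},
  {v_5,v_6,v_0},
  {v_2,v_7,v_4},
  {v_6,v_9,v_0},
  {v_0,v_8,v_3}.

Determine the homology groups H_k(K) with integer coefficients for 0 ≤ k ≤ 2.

Order the vertices as v_0 < v_1 < v_2 < v_3 < v_4 < v_5 < v_6 < v_7 < v_8 < v_9. Listing each simplex with vertices in this order, K has dimension 2 with simplices:

  0-simplices (10): [v_0], [v_1], [v_2], [v_3], [v_4], [v_5], [v_6], [v_7], [v_8], [v_9]
  1-simplices (30): (30 of them)
  2-simplices (20): (20 of them)

Hence C_0 ≅ Z^10, C_1 ≅ Z^30, C_2 ≅ Z^20.

∂_1: C_1 → C_0 is given by ∂[p,q] = [q] − [p]. For instance
  ∂[v_0,v_9] = [v_9] − [v_0].
This gives a 10×30 integer matrix of rank 9; reducing to Smith normal form yields diagonal entries (1,1,1,1,1,1,1,1,1).

Boundary ∂_2: C_2 → C_1 maps a triangle to the signed sum of its edges. For instance
  ∂[v_0,v_6,v_9] = [v_6,v_9] − [v_0,v_9] + [v_0,v_6],
  ∂[v_0,v_5,v_8] = [v_5,v_8] − [v_0,v_8] + [v_0,v_5].
This gives a 30×20 integer matrix of rank 20; reducing to Smith normal form yields diagonal entries (1,1,1,1,1,1,1,1,1,1,1,1,1,1,1,1,1,1,1,2).

Reading off H_k = ker ∂_k / im ∂_{k+1}:

  H_0: rank C_0 − rank ∂_1 = 10 − 9 = 1, and the invariant factors of ∂_1 are all 1, so H_0 = Z.
  H_1: rank ker ∂_1 − rank ∂_2 = (30 − 9) − 20 = 1, and ∂_2 has invariant factor 2 > 1, so H_1 = Z × Z/2.
  H_2: rank ker ∂_2 − rank ∂_3 = (20 − 20) − 0 = 0, and there is no ∂_3, so H_2 = 0.

H_0 ≅ Z,  H_1 ≅ Z × Z/2,  H_2 = 0.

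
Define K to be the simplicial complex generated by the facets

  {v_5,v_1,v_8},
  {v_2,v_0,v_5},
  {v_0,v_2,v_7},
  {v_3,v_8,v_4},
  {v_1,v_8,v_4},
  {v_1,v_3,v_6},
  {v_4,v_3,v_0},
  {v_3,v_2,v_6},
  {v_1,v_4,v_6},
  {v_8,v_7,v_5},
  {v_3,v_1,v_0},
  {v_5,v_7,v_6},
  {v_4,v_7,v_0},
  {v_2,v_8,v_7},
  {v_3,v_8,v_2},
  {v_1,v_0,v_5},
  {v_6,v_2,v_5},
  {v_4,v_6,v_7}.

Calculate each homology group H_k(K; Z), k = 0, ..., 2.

H_0 ≅ Z,  H_1 ≅ Z × Z/2,  H_2 = 0.

Take the total order v_0 < v_1 < v_2 < v_3 < v_4 < v_5 < v_6 < v_7 < v_8 on the vertex set. Then K (dimension 2) consists of the simplices:

  0-simplices (9): [v_0], [v_1], [v_2], [v_3], [v_4], [v_5], [v_6], [v_7], [v_8]
  1-simplices (27): (27 of them)
  2-simplices (18): (18 of them)

Hence C_0 ≅ Z^9, C_1 ≅ Z^27, C_2 ≅ Z^18.

Boundary ∂_1: C_1 → C_0 sends each edge [p,q] (with p < q) to q − p. For instance
  ∂[v_4,v_6] = [v_6] − [v_4].
As a 9×27 matrix over Z this has rank 8, with invariant factors (1,1,1,1,1,1,1,1).

∂_2: C_2 → C_1 maps a triangle to the signed sum of its edges. For instance
  ∂[v_0,v_4,v_7] = [v_4,v_7] − [v_0,v_7] + [v_0,v_4],
  ∂[v_0,v_2,v_7] = [v_2,v_7] − [v_0,v_7] + [v_0,v_2].
This gives a 27×18 integer matrix of rank 18; reducing to Smith normal form yields diagonal entries (1,1,1,1,1,1,1,1,1,1,1,1,1,1,1,1,1,2).

Reading off H_k = ker ∂_k / im ∂_{k+1}:

  H_0: rank C_0 − rank ∂_1 = 9 − 8 = 1, and the invariant factors of ∂_1 are all 1, so H_0 ≅ Z.
  H_1: rank ker ∂_1 − rank ∂_2 = (27 − 8) − 18 = 1, and ∂_2 has invariant factor 2 > 1, so H_1 ≅ Z × Z/2.
  H_2: rank ker ∂_2 − rank ∂_3 = (18 − 18) − 0 = 0, and there is no ∂_3, so H_2 ≅ 0.

As a check, the Euler characteristic is 9 − 27 + 18 = 0, which agrees with 1 − 1 + 0 = 0.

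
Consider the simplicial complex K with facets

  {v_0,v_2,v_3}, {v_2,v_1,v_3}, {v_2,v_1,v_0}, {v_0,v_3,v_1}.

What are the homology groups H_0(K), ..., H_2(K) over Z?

H_0 ≅ Z,  H_1 = 0,  H_2 ≅ Z.

We work with the vertex ordering v_0 < v_1 < v_2 < v_3. The simplices of K, each written with vertices in increasing order, are:

  0-simplices (4): [v_0], [v_1], [v_2], [v_3]
  1-simplices (6): [v_0,v_1], [v_0,v_2], [v_0,v_3], [v_1,v_2], [v_1,v_3], [v_2,v_3]
  2-simplices (4): [v_0,v_1,v_2], [v_0,v_1,v_3], [v_0,v_2,v_3], [v_1,v_2,v_3]

giving chain groups C_0 ≅ Z^4, C_1 ≅ Z^6, C_2 ≅ Z^4.

∂_1: C_1 → C_0 is given by ∂[p,q] = [q] − [p].
The 4×6 boundary matrix has rank 3 and Smith normal form diag(1,1,1).

Boundary ∂_2: C_2 → C_1 sends each 2-simplex [p,q,r] to [q,r] − [p,r] + [p,q]. For instance
  ∂[v_0,v_2,v_3] = [v_2,v_3] − [v_0,v_3] + [v_0,v_2],
  ∂[v_0,v_1,v_2] = [v_1,v_2] − [v_0,v_2] + [v_0,v_1].
The 6×4 boundary matrix has rank 3 and Smith normal form diag(1,1,1).

Now H_k = ker ∂_k / im ∂_{k+1}, so:

  H_0: rank C_0 − rank ∂_1 = 4 − 3 = 1, and the invariant factors of ∂_1 are all 1, so H_0 = Z.
  H_1: rank ker ∂_1 − rank ∂_2 = (6 − 3) − 3 = 0, and the invariant factors of ∂_2 are all 1, so H_1 = 0.
  H_2: rank ker ∂_2 − rank ∂_3 = (4 − 3) − 0 = 1, and there is no ∂_3, so H_2 = Z.

As a check, the Euler characteristic is 4 − 6 + 4 = 2, which agrees with 1 − 0 + 1 = 2.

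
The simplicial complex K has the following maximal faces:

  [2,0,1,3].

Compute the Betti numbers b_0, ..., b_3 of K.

b_0 = 1, b_1 = 0, b_2 = 0, b_3 = 0.

Order the vertices as 0 < 1 < 2 < 3. Listing each simplex with vertices in this order, K has dimension 3 with simplices:

  0-simplices (4): [0], [1], [2], [3]
  1-simplices (6): [0,1], [0,2], [0,3], [1,2], [1,3], [2,3]
  2-simplices (4): [0,1,2], [0,1,3], [0,2,3], [1,2,3]
  3-simplices (1): [0,1,2,3]

so the chain groups are C_0 ≅ Z^4, C_1 ≅ Z^6, C_2 ≅ Z^4, C_3 ≅ Z^1.

The boundary map ∂_1: C_1 → C_0 sends each edge [p,q] (with p < q) to q − p. For instance
  ∂[1,3] = [3] − [1].
This gives a 4×6 integer matrix of rank 3; reducing to Smith normal form yields diagonal entries (1,1,1).

∂_2: C_2 → C_1 acts by ∂[p,q,r] = [q,r] − [p,r] + [p,q]. For instance
  ∂[0,1,3] = [1,3] − [0,3] + [0,1],
  ∂[0,2,3] = [2,3] − [0,3] + [0,2].
The 6×4 boundary matrix has rank 3 and Smith normal form diag(1,1,1).

∂_3: C_3 → C_2 sends each 3-simplex σ to the alternating sum Σ_i (−1)^i (σ with its i-th vertex removed). For instance
  ∂[0,1,2,3] = [1,2,3] − [0,2,3] + [0,1,3] − [0,1,2].
As a 4×1 matrix over Z this has rank 1, with invariant factors (1).

Now H_k = ker ∂_k / im ∂_{k+1}, so:

  H_0: rank C_0 − rank ∂_1 = 4 − 3 = 1, and the invariant factors of ∂_1 are all 1, so H_0 = Z.
  H_1: rank ker ∂_1 − rank ∂_2 = (6 − 3) − 3 = 0, and the invariant factors of ∂_2 are all 1, so H_1 = 0.
  H_2: rank ker ∂_2 − rank ∂_3 = (4 − 3) − 1 = 0, and the invariant factors of ∂_3 are all 1, so H_2 = 0.
  H_3: rank ker ∂_3 − rank ∂_4 = (1 − 1) − 0 = 0, and there is no ∂_4, so H_3 = 0.

As a check, the Euler characteristic is 4 − 6 + 4 − 1 = 1, which agrees with 1 − 0 + 0 − 0 = 1.

Hence the Betti numbers are b_0 = 1, b_1 = 0, b_2 = 0, b_3 = 0.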